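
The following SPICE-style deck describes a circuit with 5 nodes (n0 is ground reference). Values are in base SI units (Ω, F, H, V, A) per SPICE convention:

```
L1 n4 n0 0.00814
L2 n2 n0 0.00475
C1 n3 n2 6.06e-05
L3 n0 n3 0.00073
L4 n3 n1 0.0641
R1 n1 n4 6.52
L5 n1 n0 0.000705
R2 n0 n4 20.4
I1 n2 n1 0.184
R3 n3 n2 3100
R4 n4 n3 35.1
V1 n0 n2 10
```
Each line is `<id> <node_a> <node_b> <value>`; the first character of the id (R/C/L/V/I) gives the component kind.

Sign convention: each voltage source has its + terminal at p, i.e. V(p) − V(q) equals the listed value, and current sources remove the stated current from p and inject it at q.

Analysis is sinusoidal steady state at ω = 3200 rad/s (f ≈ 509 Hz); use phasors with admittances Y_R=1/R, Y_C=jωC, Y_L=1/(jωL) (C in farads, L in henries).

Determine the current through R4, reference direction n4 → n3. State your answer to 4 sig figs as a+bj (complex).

-0.1983+0.03875j A

Apply KCL at each of the 4 non-ground nodes and solve the resulting linear system.
Node n1: branches {L4, R1, L5, I1} → V_1 = 0.1450+0.6910j
Node n2: branches {L2, C1, I1, R3, V1} → V_2 = -10.00+0.000j
Node n3: branches {C1, L3, L4, R3, R4} → V_3 = 7.952-0.8398j
Node n4: branches {L1, R1, R2, R4} → V_4 = 0.9911+0.5202j
Source currents: i(V1)=0.01535-2.823j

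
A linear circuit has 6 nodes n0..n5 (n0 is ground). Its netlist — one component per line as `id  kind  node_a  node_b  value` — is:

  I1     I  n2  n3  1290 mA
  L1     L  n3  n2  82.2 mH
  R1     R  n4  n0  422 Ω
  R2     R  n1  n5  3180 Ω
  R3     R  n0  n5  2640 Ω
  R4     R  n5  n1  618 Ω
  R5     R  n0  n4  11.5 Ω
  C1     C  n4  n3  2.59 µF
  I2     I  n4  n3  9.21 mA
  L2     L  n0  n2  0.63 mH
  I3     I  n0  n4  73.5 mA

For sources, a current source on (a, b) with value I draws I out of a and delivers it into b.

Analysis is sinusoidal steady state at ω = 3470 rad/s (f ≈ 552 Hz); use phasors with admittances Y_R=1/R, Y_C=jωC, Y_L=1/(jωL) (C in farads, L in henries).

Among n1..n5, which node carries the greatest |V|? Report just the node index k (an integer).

3

Element admittances at ω=3470 rad/s:
  I1: injects 1.29 A into n3 (from n2)
  Y(L1) = 0.000-0.003506j S between n3,n2
  Y(R1) = 0.002370+0.000j S between n4,n0
  Y(R2) = 0.0003145+0.000j S between n1,n5
  Y(R3) = 0.0003788+0.000j S between n0,n5
  Y(R4) = 0.001618+0.000j S between n5,n1
  Y(R5) = 0.08696+0.000j S between n0,n4
  Y(C1) = 0.000+0.008987j S between n4,n3
  I2: injects 0.00921 A into n3 (from n4)
  Y(L2) = 0.000-0.4574j S between n0,n2
  I3: injects 0.0735 A into n4 (from n0)
Assemble and solve the 5×5 MNA system:
  V(n1)=0.000+0.000j  V(n2)=0.3000-4.560j  V(n3)=39.44-231.6j  V(n4)=24.17+1.536j  V(n5)=0.000+0.000j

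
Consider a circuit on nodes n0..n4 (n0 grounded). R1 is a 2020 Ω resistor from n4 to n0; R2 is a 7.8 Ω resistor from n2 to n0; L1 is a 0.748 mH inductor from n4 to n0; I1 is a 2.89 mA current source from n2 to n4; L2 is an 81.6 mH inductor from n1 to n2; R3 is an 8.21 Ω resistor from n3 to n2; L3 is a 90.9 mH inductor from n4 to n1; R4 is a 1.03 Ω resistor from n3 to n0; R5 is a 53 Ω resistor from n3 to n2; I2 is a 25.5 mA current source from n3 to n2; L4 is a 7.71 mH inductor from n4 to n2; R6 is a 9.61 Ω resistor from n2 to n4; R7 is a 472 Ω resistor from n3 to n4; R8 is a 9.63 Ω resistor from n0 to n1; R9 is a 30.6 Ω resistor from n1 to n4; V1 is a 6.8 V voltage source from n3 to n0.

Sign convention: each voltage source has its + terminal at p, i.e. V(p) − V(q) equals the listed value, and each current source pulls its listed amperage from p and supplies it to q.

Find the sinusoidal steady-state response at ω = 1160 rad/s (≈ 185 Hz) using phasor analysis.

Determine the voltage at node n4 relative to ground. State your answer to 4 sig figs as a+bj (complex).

Apply KCL at each of the 4 non-ground nodes and solve the resulting linear system.
Node n1: branches {L2, L3, R8, R9} → V_1 = 0.1446-0.1185j
Node n2: branches {R2, I1, L2, R3, R5, I2, L4, R6} → V_2 = 2.482+0.8312j
Node n3: branches {R3, R4, R5, I2, R7, V1} → V_3 = 6.800+0.000j
Node n4: branches {R1, L1, I1, L3, L4, R6, R7, R9} → V_4 = 0.1839+0.2720j
Source currents: i(V1)=-7.249+0.1175j

0.1839+0.2720j V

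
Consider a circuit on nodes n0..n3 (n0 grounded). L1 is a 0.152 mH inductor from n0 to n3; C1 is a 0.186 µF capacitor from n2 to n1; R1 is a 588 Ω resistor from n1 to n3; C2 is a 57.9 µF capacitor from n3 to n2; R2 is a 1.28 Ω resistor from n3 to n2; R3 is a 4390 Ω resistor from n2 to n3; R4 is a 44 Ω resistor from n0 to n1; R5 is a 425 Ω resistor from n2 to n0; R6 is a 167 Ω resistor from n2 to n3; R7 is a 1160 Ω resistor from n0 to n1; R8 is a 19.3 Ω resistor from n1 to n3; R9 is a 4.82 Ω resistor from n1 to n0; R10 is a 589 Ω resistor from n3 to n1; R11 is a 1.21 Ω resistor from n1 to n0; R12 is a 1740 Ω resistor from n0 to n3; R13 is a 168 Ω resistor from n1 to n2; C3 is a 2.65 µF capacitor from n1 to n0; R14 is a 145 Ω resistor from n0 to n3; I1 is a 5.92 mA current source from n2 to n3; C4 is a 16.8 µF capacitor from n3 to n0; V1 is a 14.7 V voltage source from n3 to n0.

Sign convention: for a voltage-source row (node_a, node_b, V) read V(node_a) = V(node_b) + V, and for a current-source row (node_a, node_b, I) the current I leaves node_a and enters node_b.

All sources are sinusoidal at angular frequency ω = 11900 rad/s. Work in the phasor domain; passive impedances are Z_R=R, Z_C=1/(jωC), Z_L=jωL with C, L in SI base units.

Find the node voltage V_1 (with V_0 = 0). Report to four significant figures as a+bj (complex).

0.8032+0.004932j V

Element admittances at ω=11900 rad/s:
  Y(L1) = 0.000-0.5529j S between n0,n3
  Y(C1) = 0.000+0.002213j S between n2,n1
  Y(R1) = 0.001701+0.000j S between n1,n3
  Y(C2) = 0.000+0.6890j S between n3,n2
  Y(R2) = 0.7812+0.000j S between n3,n2
  Y(R3) = 0.0002278+0.000j S between n2,n3
  Y(R4) = 0.02273+0.000j S between n0,n1
  Y(R5) = 0.002353+0.000j S between n2,n0
  Y(R6) = 0.005988+0.000j S between n2,n3
  Y(R7) = 0.0008621+0.000j S between n0,n1
  Y(R8) = 0.05181+0.000j S between n1,n3
  Y(R9) = 0.2075+0.000j S between n1,n0
  Y(R10) = 0.001698+0.000j S between n3,n1
  Y(R11) = 0.8264+0.000j S between n1,n0
  Y(R12) = 0.0005747+0.000j S between n0,n3
  Y(R13) = 0.005952+0.000j S between n1,n2
  Y(C3) = 0.000+0.03154j S between n1,n0
  Y(R14) = 0.006897+0.000j S between n0,n3
  I1: injects 0.00592 A into n3 (from n2)
  Y(C4) = 0.000+0.1999j S between n3,n0
  V1: constraint V(n3)−V(n0) = 14.7
Assemble and solve the 4×4 MNA system:
  V(n1)=0.8032+0.004932j  V(n2)=14.59+0.05466j  V(n3)=14.70+0.000j
  i(V1)=-0.9934+5.157j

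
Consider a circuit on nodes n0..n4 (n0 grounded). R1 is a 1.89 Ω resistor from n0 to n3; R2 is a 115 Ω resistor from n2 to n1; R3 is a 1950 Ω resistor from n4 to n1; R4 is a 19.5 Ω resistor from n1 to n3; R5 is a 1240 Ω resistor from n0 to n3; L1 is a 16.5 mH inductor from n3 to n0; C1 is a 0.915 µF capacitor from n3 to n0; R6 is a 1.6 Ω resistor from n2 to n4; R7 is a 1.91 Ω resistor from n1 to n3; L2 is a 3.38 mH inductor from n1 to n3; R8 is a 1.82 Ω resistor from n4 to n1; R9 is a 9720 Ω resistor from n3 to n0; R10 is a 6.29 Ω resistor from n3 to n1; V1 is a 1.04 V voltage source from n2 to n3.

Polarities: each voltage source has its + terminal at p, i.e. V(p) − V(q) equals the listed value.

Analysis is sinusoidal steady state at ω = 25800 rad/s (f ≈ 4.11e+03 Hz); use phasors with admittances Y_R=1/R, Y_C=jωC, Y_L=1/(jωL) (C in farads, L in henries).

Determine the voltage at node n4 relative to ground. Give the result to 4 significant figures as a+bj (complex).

Apply KCL at each of the 4 non-ground nodes and solve the resulting linear system.
Node n1: branches {R2, R3, R4, R7, L2, R8, R10} → V_1 = 0.3026+0.003353j
Node n2: branches {R2, R6, V1} → V_2 = 1.040+0.000j
Node n3: branches {R1, R4, R5, L1, C1, R7, L2, R9, R10, V1} → V_3 = 0.000+0.000j
Node n4: branches {R3, R6, R8} → V_4 = 0.6949+0.001569j
Source currents: i(V1)=-0.2221+0.001010j

0.6949+0.001569j V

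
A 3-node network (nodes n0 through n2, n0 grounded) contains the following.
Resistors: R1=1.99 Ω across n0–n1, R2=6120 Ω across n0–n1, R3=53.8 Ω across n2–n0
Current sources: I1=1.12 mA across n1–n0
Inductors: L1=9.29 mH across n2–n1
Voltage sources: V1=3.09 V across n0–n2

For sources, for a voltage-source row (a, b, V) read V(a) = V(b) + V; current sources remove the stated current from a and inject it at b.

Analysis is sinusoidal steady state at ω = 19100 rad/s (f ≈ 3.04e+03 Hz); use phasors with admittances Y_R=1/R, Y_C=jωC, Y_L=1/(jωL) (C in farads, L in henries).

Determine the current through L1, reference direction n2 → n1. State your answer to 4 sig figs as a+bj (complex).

Apply KCL at each of the 2 non-ground nodes and solve the resulting linear system.
Node n1: branches {R1, R2, I1, L1} → V_1 = -0.002616+0.03461j
Node n2: branches {R3, L1, V1} → V_2 = -3.090+0.000j
Source currents: i(V1)=-0.05763+0.01740j

-0.0001951+0.01740j A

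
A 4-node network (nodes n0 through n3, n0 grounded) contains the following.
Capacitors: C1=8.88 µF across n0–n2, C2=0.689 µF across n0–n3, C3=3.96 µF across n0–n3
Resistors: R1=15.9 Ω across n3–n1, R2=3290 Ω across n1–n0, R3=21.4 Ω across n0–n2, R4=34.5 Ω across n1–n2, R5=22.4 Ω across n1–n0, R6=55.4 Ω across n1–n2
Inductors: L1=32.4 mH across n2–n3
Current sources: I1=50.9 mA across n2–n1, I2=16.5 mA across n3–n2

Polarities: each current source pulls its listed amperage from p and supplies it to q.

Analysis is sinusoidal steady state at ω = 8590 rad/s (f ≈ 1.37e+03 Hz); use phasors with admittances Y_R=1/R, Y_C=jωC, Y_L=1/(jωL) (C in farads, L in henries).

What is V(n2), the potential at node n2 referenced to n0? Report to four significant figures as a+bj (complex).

-0.1220+0.1099j V

MNA unknowns: 3 node voltages V₁..V_3
C1: Y=0.000+0.07628j on G[0,2]
R1: Y=0.06289+0.000j on G[3,1]
R2: Y=0.0003040+0.000j on G[1,0]
R3: Y=0.04673+0.000j on G[0,2]
C2: Y=0.000+0.005919j on G[0,3]
L1: Y=0.000-0.003593j on G[2,3]
R4: Y=0.02899+0.000j on G[1,2]
C3: Y=0.000+0.03402j on G[0,3]
I1: z[2]−=0.0509, z[1]+=0.0509
R5: Y=0.04464+0.000j on G[1,0]
R6: Y=0.01805+0.000j on G[1,2]
I2: z[3]−=0.0165, z[2]+=0.0165
solve → V1=0.3178+0.03541j, V2=-0.1220+0.1099j, V3=0.06467+0.005014j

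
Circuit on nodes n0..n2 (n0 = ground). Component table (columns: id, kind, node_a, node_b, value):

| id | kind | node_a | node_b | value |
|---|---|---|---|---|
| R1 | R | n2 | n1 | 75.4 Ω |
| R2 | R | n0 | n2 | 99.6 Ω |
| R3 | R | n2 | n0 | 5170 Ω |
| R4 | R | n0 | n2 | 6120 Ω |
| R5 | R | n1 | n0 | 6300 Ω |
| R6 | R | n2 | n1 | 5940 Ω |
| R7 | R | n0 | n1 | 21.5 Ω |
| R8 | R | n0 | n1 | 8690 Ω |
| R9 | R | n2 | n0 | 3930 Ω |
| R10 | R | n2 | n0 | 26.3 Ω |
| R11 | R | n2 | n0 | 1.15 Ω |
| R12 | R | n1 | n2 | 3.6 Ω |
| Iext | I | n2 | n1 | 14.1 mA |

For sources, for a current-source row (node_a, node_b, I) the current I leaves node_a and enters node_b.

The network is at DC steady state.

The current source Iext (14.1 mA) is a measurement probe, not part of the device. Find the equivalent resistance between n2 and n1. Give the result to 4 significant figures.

Element admittances at DC:
  Y(R1) = 0.01326 S between n2,n1
  Y(R2) = 0.01004 S between n0,n2
  Y(R3) = 0.0001934 S between n2,n0
  Y(R4) = 0.0001634 S between n0,n2
  Y(R5) = 0.0001587 S between n1,n0
  Y(R6) = 0.0001684 S between n2,n1
  Y(R7) = 0.04651 S between n0,n1
  Y(R8) = 0.0001151 S between n0,n1
  Y(R9) = 0.0002545 S between n2,n0
  Y(R10) = 0.03802 S between n2,n0
  Y(R11) = 0.8696 S between n2,n0
  Y(R12) = 0.2778 S between n1,n2
  Iext: injects 0.0141 A into n1 (from n2)
Assemble and solve the 2×2 MNA system:
  V(n1)=0.03996  V(n2)=-0.002036

R_eq = 2.979 Ω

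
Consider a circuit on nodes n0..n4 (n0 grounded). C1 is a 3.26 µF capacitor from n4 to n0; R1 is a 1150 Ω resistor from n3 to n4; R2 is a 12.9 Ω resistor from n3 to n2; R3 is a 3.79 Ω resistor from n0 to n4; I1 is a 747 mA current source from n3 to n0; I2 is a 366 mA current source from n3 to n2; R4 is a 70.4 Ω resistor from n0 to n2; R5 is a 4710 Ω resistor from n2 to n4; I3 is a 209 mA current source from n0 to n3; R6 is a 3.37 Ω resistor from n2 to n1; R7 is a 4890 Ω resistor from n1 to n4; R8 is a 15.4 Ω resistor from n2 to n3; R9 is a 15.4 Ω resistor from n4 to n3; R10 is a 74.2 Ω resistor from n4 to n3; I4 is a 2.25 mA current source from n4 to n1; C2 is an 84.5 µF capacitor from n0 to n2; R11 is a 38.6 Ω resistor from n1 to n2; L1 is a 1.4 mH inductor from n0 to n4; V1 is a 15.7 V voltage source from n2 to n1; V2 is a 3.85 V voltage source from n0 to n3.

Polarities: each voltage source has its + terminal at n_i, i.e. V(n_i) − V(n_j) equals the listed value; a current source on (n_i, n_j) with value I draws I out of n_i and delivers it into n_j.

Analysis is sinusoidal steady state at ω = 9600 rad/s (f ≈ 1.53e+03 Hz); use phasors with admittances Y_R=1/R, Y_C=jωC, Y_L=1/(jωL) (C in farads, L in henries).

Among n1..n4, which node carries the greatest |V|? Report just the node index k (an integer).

Apply KCL at each of the 4 non-ground nodes and solve the resulting linear system.
Node n1: branches {R6, R7, I4, R11, V1} → V_1 = -15.74+0.2107j
Node n2: branches {R2, I2, R4, R5, R6, R8, C2, R11, V1} → V_2 = -0.04086+0.2107j
Node n3: branches {R1, R2, I1, I2, I3, R8, R9, R10, V2} → V_3 = -3.850+0.000j
Node n4: branches {C1, R1, R3, R5, R7, R9, R10, I4, L1} → V_4 = -0.8904-0.1115j
Source currents: i(V1)=-5.071+6.589e-05j, i(V2)=0.1267-0.02118j

1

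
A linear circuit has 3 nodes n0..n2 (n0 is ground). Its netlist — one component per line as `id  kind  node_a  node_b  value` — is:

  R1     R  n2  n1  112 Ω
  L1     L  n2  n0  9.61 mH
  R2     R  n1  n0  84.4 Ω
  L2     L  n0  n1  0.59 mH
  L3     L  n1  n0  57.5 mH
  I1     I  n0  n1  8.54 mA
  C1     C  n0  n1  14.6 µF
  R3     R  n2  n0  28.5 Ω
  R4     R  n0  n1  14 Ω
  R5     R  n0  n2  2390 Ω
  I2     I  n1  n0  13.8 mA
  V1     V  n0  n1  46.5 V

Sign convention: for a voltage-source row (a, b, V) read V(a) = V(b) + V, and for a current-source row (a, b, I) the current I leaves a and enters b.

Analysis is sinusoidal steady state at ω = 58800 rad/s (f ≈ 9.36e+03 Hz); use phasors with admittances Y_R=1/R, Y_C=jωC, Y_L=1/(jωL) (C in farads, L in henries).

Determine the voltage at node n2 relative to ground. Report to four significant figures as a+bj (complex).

-9.329-0.3715j V

Element admittances at ω=58800 rad/s:
  Y(R1) = 0.008929+0.000j S between n2,n1
  Y(L1) = 0.000-0.001770j S between n2,n0
  Y(R2) = 0.01185+0.000j S between n1,n0
  Y(L2) = 0.000-0.02883j S between n0,n1
  Y(L3) = 0.000-0.0002958j S between n1,n0
  I1: injects 0.00854 A into n1 (from n0)
  Y(C1) = 0.000+0.8585j S between n0,n1
  Y(R3) = 0.03509+0.000j S between n2,n0
  Y(R4) = 0.07143+0.000j S between n0,n1
  Y(R5) = 0.0004184+0.000j S between n0,n2
  I2: injects 0.0138 A into n0 (from n1)
  V1: constraint V(n0)−V(n1) = 46.5
Assemble and solve the 3×3 MNA system:
  V(n1)=-46.50+0.000j  V(n2)=-9.329-0.3715j
  i(V1)=-4.199-38.56j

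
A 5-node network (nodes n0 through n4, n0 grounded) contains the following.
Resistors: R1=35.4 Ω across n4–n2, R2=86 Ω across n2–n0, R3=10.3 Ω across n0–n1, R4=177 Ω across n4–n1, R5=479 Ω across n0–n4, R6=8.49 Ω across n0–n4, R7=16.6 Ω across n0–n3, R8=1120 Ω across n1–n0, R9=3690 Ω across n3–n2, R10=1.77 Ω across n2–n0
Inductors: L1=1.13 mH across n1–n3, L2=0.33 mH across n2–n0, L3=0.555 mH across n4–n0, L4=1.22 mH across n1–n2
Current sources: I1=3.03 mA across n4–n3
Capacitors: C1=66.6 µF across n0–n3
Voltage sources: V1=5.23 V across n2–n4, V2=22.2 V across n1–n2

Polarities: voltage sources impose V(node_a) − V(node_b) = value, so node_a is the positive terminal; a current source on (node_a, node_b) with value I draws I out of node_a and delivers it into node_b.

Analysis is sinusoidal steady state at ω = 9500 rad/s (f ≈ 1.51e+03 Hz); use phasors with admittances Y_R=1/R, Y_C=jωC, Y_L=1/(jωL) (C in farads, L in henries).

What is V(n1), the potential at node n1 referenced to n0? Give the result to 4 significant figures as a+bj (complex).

MNA unknowns: 4 node voltages V₁..V_4 plus 2 source currents (V1, V2)
R1: Y=0.02825+0.000j on G[4,2]
R2: Y=0.01163+0.000j on G[2,0]
R3: Y=0.09709+0.000j on G[0,1]
R4: Y=0.005650+0.000j on G[4,1]
L1: Y=0.000-0.09315j on G[1,3]
R5: Y=0.002088+0.000j on G[0,4]
R6: Y=0.1178+0.000j on G[0,4]
R7: Y=0.06024+0.000j on G[0,3]
R8: Y=0.0008929+0.000j on G[1,0]
R9: Y=0.0002710+0.000j on G[3,2]
L2: Y=0.000-0.3190j on G[2,0]
I1: z[4]−=0.00303, z[3]+=0.00303
R10: Y=0.5650+0.000j on G[2,0]
L3: Y=0.000-0.1897j on G[4,0]
L4: Y=0.000-0.08628j on G[1,2]
C1: Y=0.000+0.6327j on G[0,3]
V1: row V2−V4=5.23, i_V1 at 2,4
V2: row V1−V2=22.2, i_V2 at 1,2
solve → V1=20.08+0.1520j, V2=-2.117+0.1520j, V3=-3.421-0.4144j, V4=-7.347+0.1520j
aux → i_V1=-1.152+1.412j, i_V2=-2.175+4.090j

20.08+0.1520j V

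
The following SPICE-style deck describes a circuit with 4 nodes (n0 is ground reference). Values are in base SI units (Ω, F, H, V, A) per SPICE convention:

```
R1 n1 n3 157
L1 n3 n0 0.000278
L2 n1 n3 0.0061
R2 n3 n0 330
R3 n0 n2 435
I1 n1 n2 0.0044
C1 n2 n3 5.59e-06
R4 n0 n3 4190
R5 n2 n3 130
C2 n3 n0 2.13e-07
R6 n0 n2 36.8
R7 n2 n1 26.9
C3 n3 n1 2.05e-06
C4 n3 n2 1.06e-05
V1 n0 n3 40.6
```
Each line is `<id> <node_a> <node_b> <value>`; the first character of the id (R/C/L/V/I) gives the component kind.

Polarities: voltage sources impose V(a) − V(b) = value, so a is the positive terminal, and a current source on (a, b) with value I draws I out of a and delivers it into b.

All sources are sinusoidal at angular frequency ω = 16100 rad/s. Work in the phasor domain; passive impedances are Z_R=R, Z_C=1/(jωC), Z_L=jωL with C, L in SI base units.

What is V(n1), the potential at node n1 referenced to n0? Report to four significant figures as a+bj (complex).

-41.65-3.067j V

MNA unknowns: 3 node voltages V₁..V_3 plus 1 source current (V1)
R1: Y=0.006369+0.000j on G[1,3]
L1: Y=0.000-0.2234j on G[3,0]
L2: Y=0.000-0.01018j on G[1,3]
R2: Y=0.003030+0.000j on G[3,0]
R3: Y=0.002299+0.000j on G[0,2]
I1: z[1]−=0.0044, z[2]+=0.0044
C1: Y=0.000+0.09000j on G[2,3]
R4: Y=0.0002387+0.000j on G[0,3]
R5: Y=0.007692+0.000j on G[2,3]
C2: Y=0.000+0.003429j on G[3,0]
R6: Y=0.02717+0.000j on G[0,2]
R7: Y=0.03717+0.000j on G[2,1]
C3: Y=0.000+0.03300j on G[3,1]
C4: Y=0.000+0.1707j on G[3,2]
V1: row V0−V3=40.6, i_V1 at 0,3
solve → V1=-41.65-3.067j, V2=-39.83-4.238j, V3=-40.60+0.000j
aux → i_V1=-1.307+8.807j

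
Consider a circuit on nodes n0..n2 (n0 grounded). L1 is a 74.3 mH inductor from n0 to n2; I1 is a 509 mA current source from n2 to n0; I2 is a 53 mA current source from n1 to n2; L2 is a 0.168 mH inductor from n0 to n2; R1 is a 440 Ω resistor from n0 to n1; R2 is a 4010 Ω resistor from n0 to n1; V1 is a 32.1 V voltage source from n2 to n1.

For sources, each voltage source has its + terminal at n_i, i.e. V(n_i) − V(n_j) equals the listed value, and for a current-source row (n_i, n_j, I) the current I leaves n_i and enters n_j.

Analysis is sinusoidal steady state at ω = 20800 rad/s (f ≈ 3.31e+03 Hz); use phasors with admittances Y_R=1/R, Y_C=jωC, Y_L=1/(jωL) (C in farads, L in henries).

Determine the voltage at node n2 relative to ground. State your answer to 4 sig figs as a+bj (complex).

-0.01312-1.492j V

Apply KCL at each of the 2 non-ground nodes and solve the resulting linear system.
Node n1: branches {I2, R1, R2, V1} → V_1 = -32.11-1.492j
Node n2: branches {L1, I1, I2, L2, V1} → V_2 = -0.01312-1.492j
Source currents: i(V1)=-0.02799-0.003764j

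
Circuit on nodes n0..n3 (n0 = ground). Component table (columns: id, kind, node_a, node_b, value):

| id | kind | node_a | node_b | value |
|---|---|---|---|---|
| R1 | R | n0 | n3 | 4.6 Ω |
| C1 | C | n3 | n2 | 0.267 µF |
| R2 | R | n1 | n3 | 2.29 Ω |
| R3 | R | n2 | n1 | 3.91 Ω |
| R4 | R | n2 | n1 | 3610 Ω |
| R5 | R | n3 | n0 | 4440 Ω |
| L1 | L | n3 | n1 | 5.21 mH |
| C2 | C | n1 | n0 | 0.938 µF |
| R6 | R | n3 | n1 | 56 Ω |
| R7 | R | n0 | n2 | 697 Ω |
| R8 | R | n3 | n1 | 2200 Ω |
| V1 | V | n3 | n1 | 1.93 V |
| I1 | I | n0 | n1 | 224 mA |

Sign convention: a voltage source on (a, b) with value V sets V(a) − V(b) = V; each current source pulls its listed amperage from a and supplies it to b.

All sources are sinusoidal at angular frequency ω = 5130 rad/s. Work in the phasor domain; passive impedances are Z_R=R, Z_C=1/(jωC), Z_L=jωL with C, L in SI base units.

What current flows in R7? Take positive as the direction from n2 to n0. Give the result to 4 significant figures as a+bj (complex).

Apply KCL at each of the 3 non-ground nodes and solve the resulting linear system.
Node n1: branches {R2, R3, R4, L1, C2, R6, R8, V1, I1} → V_1 = -0.8944+0.01958j
Node n2: branches {C1, R3, R4, R7} → V_2 = -0.8893+0.02971j
Node n3: branches {R1, C1, R2, R5, L1, R6, R8, V1} → V_3 = 1.036+0.01958j
Source currents: i(V1)=-1.104+0.06531j

-0.001276+4.263e-05j A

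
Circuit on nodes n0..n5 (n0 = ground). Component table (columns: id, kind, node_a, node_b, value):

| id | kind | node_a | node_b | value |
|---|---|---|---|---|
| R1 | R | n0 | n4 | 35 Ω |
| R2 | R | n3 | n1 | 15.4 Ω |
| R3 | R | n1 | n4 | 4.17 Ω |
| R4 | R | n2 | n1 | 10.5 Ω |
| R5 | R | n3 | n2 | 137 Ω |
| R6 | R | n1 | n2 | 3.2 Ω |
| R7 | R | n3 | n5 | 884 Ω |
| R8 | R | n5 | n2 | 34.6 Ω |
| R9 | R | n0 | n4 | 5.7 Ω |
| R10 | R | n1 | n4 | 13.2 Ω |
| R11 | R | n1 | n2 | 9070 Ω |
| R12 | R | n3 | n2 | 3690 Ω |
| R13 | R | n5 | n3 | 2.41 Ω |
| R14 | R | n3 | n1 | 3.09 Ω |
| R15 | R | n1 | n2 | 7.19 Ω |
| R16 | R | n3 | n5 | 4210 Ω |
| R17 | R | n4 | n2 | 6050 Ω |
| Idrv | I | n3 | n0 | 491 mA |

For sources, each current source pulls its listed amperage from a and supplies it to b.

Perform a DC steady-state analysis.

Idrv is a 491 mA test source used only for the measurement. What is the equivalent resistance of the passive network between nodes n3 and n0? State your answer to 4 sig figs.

R_eq = 10.44 Ω

MNA unknowns: 5 node voltages V₁..V_5
R1: Y=0.02857 on G[0,4]
R2: Y=0.06494 on G[3,1]
R3: Y=0.2398 on G[1,4]
R4: Y=0.09524 on G[2,1]
R5: Y=0.007299 on G[3,2]
R6: Y=0.3125 on G[1,2]
R7: Y=0.001131 on G[3,5]
R8: Y=0.02890 on G[5,2]
R9: Y=0.1754 on G[0,4]
R10: Y=0.07576 on G[1,4]
R11: Y=0.0001103 on G[1,2]
R12: Y=0.0002710 on G[3,2]
R13: Y=0.4149 on G[5,3]
R14: Y=0.3236 on G[3,1]
R15: Y=0.1391 on G[1,2]
R16: Y=0.0002375 on G[3,5]
R17: Y=0.0001653 on G[4,2]
Idrv: z[3]−=0.491, z[0]+=0.491
solve → V1=-3.962, V2=-4.031, V3=-5.128, V4=-2.407, V5=-5.057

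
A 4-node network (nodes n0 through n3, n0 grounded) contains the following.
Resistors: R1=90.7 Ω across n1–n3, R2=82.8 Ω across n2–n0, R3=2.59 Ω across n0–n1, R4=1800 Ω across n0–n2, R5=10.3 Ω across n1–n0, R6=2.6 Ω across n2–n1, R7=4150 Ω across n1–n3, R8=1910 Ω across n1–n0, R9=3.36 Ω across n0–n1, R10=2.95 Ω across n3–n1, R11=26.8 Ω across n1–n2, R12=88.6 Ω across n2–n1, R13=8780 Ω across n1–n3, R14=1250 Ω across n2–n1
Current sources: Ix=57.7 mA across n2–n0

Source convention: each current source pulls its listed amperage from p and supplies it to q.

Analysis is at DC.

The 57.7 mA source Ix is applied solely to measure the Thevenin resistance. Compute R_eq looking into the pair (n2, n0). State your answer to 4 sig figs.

Element admittances at DC:
  Y(R1) = 0.01103 S between n1,n3
  Y(R2) = 0.01208 S between n2,n0
  Y(R3) = 0.3861 S between n0,n1
  Y(R4) = 0.0005556 S between n0,n2
  Y(R5) = 0.09709 S between n1,n0
  Y(R6) = 0.3846 S between n2,n1
  Y(R7) = 0.0002410 S between n1,n3
  Y(R8) = 0.0005236 S between n1,n0
  Y(R9) = 0.2976 S between n0,n1
  Y(R10) = 0.3390 S between n3,n1
  Y(R11) = 0.03731 S between n1,n2
  Y(R12) = 0.01129 S between n2,n1
  Y(R13) = 0.0001139 S between n1,n3
  Y(R14) = 0.0008000 S between n2,n1
  Ix: injects 0.0577 A into n0 (from n2)
Assemble and solve the 3×3 MNA system:
  V(n1)=-0.07065  V(n2)=-0.1978  V(n3)=-0.07065

R_eq = 3.429 Ω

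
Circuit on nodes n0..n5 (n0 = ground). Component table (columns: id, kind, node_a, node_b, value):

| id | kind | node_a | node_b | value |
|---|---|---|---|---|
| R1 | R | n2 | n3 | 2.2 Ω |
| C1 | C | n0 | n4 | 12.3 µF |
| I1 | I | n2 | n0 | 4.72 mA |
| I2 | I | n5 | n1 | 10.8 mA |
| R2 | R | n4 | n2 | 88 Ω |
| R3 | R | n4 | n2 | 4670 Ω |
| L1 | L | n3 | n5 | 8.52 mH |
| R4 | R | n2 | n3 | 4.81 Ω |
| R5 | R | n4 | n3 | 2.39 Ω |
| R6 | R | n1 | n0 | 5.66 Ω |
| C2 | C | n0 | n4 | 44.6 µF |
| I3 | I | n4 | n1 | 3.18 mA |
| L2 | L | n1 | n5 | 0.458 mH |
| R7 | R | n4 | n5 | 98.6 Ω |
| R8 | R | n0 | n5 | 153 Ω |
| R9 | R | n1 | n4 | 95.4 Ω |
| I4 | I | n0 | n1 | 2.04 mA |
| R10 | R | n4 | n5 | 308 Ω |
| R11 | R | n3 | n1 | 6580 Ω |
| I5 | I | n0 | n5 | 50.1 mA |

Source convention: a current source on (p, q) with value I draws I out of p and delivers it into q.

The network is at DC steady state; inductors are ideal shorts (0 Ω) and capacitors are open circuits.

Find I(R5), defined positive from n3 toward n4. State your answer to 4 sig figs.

0.003008 A

MNA unknowns: 5 node voltages V₁..V_5 plus 2 source currents (L1, L2)
R1: Y=0.4545 on G[2,3]
C1: Y=0.000 on G[0,4]
I1: z[2]−=0.00472, z[0]+=0.00472
I2: z[5]−=0.0108, z[1]+=0.0108
R2: Y=0.01136 on G[4,2]
R3: Y=0.0002141 on G[4,2]
L1: row V3−V5=0, i_L1 at 3,5
R4: Y=0.2079 on G[2,3]
R5: Y=0.4184 on G[4,3]
R6: Y=0.1767 on G[1,0]
C2: Y=0.000 on G[0,4]
I3: z[4]−=0.00318, z[1]+=0.00318
L2: row V1−V5=0, i_L2 at 1,5
R7: Y=0.01014 on G[4,5]
R8: Y=0.006536 on G[0,5]
R9: Y=0.01048 on G[1,4]
I4: z[0]−=0.00204, z[1]+=0.00204
R10: Y=0.003247 on G[4,5]
R11: Y=0.0001520 on G[3,1]
I5: z[0]−=0.0501, z[5]+=0.0501
solve → V1=0.2588, V2=0.2517, V3=0.2588, V4=0.2516, V5=0.2588
aux → i_L1=-0.007728, i_L2=-0.02978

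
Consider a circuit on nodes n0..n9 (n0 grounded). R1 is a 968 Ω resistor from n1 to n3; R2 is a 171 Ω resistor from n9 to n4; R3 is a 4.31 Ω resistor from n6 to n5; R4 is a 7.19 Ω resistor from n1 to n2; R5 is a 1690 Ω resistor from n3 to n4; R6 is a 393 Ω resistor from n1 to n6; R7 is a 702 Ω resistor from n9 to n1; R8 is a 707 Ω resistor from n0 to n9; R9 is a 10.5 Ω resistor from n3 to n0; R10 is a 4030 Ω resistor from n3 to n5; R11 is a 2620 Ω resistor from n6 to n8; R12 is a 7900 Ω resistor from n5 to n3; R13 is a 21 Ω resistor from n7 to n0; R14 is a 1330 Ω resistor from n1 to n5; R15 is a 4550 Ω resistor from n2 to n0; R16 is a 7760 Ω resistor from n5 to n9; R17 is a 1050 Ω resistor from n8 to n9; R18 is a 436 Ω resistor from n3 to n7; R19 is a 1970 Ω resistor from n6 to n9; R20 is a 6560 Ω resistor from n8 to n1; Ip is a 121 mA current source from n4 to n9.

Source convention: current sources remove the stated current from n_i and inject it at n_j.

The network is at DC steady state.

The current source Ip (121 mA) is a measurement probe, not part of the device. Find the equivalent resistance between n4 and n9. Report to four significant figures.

R_eq = 158.2 Ω

MNA unknowns: 9 node voltages V₁..V_9
R1: Y=0.001033 on G[1,3]
R2: Y=0.005848 on G[9,4]
R3: Y=0.2320 on G[6,5]
R4: Y=0.1391 on G[1,2]
R5: Y=0.0005917 on G[3,4]
R6: Y=0.002545 on G[1,6]
R7: Y=0.001425 on G[9,1]
R8: Y=0.001414 on G[0,9]
R9: Y=0.09524 on G[3,0]
R10: Y=0.0002481 on G[3,5]
R11: Y=0.0003817 on G[6,8]
R12: Y=0.0001266 on G[5,3]
R13: Y=0.04762 on G[7,0]
R14: Y=0.0007519 on G[1,5]
R15: Y=0.0002198 on G[2,0]
R16: Y=0.0001289 on G[5,9]
R17: Y=0.0009524 on G[8,9]
R18: Y=0.002294 on G[3,7]
R19: Y=0.0005076 on G[6,9]
R20: Y=0.0001524 on G[8,1]
Ip: z[4]−=0.121, z[9]+=0.121
solve → V1=2.197, V2=2.194, V3=-0.05986, V4=-15.36, V5=2.315, V6=2.318, V7=-0.002751, V8=3.244, V9=3.782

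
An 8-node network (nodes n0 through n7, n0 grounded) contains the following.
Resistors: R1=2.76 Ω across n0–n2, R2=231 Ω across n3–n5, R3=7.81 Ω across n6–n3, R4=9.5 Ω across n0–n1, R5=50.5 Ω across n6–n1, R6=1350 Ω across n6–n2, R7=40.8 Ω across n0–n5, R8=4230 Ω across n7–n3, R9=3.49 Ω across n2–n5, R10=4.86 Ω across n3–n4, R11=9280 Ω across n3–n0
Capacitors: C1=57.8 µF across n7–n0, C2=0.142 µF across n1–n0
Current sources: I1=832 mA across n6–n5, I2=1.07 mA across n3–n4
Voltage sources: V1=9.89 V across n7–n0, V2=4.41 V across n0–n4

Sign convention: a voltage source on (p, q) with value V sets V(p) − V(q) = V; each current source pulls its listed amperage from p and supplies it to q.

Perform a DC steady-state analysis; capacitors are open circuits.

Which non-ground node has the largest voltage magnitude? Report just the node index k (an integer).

6

Apply KCL at each of the 7 non-ground nodes and solve the resulting linear system.
Node n1: branches {R4, C2, R5} → V_1 = -1.904
Node n2: branches {R1, R6, R9} → V_2 = 1.847
Node n3: branches {R2, R3, R8, I2, R10, R11} → V_3 = -7.172
Node n4: branches {I2, R10, V2} → V_4 = -4.410
Node n5: branches {R2, I1, R7, R9} → V_5 = 4.217
Node n6: branches {R3, I1, R5, R6} → V_6 = -12.02
Node n7: branches {C1, R8, V1} → V_7 = 9.890
Source currents: i(V1)=-0.004034, i(V2)=0.5672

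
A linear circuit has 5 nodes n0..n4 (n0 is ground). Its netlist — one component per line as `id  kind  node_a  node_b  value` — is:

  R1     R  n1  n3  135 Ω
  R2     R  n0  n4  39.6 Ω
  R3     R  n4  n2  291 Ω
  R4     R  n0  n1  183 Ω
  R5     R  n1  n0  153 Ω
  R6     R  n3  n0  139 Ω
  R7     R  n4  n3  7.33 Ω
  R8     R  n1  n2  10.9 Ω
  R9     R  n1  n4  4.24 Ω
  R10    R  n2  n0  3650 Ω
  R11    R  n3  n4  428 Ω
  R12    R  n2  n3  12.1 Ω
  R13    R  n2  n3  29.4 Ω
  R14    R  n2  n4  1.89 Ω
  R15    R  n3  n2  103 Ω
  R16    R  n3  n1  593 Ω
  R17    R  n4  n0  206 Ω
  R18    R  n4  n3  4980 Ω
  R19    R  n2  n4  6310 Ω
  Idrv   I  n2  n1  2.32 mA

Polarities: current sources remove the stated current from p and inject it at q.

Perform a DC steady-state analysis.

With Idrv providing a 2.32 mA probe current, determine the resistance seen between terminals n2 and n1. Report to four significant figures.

Element admittances at DC:
  Y(R1) = 0.007407 S between n1,n3
  Y(R2) = 0.02525 S between n0,n4
  Y(R3) = 0.003436 S between n4,n2
  Y(R4) = 0.005464 S between n0,n1
  Y(R5) = 0.006536 S between n1,n0
  Y(R6) = 0.007194 S between n3,n0
  Y(R7) = 0.1364 S between n4,n3
  Y(R8) = 0.09174 S between n1,n2
  Y(R9) = 0.2358 S between n1,n4
  Y(R10) = 0.0002740 S between n2,n0
  Y(R11) = 0.002336 S between n3,n4
  Y(R12) = 0.08264 S between n2,n3
  Y(R13) = 0.03401 S between n2,n3
  Y(R14) = 0.5291 S between n2,n4
  Y(R15) = 0.009709 S between n3,n2
  Y(R16) = 0.001686 S between n3,n1
  Y(R17) = 0.004854 S between n4,n0
  Y(R18) = 0.0002008 S between n4,n3
  Y(R19) = 0.0001585 S between n2,n4
  Idrv: injects 0.00232 A into n1 (from n2)
Assemble and solve the 4×4 MNA system:
  V(n1)=0.004704  V(n2)=-0.003817  V(n3)=-0.002208  V(n4)=-0.001313

R_eq = 3.673 Ω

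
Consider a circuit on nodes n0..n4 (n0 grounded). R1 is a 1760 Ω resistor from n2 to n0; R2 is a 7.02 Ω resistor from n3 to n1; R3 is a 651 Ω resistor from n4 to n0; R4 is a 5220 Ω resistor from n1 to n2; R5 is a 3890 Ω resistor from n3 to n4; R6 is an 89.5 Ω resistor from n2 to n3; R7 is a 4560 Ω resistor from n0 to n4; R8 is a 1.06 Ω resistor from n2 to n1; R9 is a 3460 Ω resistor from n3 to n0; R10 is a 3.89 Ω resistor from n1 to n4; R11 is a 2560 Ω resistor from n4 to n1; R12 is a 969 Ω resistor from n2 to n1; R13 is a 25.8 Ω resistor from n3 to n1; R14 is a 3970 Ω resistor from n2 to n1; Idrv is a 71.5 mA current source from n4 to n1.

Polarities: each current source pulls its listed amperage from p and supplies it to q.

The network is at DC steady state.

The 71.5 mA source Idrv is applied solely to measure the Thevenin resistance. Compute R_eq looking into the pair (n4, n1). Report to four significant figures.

Element admittances at DC:
  Y(R1) = 0.0005682 S between n2,n0
  Y(R2) = 0.1425 S between n3,n1
  Y(R3) = 0.001536 S between n4,n0
  Y(R4) = 0.0001916 S between n1,n2
  Y(R5) = 0.0002571 S between n3,n4
  Y(R6) = 0.01117 S between n2,n3
  Y(R7) = 0.0002193 S between n0,n4
  Y(R8) = 0.9434 S between n2,n1
  Y(R9) = 0.0002890 S between n3,n0
  Y(R10) = 0.2571 S between n1,n4
  Y(R11) = 0.0003906 S between n4,n1
  Y(R12) = 0.001032 S between n2,n1
  Y(R13) = 0.03876 S between n3,n1
  Y(R14) = 0.0002519 S between n2,n1
  Idrv: injects 0.0715 A into n1 (from n4)
Assemble and solve the 4×4 MNA system:
  V(n1)=0.1861  V(n2)=0.1860  V(n3)=0.1854  V(n4)=-0.09073

R_eq = 3.872 Ω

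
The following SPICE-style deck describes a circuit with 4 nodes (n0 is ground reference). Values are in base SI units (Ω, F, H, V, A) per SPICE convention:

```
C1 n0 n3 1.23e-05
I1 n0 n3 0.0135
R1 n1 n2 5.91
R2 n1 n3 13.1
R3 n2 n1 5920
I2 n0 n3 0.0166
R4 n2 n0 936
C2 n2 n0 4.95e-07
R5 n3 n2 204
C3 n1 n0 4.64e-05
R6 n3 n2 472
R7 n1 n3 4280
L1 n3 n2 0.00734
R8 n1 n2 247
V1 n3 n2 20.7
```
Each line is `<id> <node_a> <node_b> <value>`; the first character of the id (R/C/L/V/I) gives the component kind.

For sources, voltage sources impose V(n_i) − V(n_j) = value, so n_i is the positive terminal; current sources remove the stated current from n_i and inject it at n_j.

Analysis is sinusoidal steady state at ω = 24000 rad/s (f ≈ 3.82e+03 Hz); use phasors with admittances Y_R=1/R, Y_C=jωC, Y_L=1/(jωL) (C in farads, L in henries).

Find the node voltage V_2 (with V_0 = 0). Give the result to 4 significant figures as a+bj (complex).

-14.31-5.391j V

MNA unknowns: 3 node voltages V₁..V_3 plus 1 source current (V1)
C1: Y=0.000+0.2952j on G[0,3]
I1: z[0]−=0.0135, z[3]+=0.0135
R1: Y=0.1692+0.000j on G[1,2]
R2: Y=0.07634+0.000j on G[1,3]
R3: Y=0.0001689+0.000j on G[2,1]
I2: z[0]−=0.0166, z[3]+=0.0166
R4: Y=0.001068+0.000j on G[2,0]
C2: Y=0.000+0.01188j on G[2,0]
R5: Y=0.004902+0.000j on G[3,2]
C3: Y=0.000+1.114j on G[1,0]
R6: Y=0.002119+0.000j on G[3,2]
R7: Y=0.0002336+0.000j on G[1,3]
L1: Y=0.000-0.005677j on G[3,2]
R8: Y=0.004049+0.000j on G[1,2]
V1: row V3−V2=20.7, i_V1 at 3,2
solve → V1=-1.535+1.446j, V2=-14.31-5.391j, V3=6.385-5.391j
aux → i_V1=-2.313-1.244j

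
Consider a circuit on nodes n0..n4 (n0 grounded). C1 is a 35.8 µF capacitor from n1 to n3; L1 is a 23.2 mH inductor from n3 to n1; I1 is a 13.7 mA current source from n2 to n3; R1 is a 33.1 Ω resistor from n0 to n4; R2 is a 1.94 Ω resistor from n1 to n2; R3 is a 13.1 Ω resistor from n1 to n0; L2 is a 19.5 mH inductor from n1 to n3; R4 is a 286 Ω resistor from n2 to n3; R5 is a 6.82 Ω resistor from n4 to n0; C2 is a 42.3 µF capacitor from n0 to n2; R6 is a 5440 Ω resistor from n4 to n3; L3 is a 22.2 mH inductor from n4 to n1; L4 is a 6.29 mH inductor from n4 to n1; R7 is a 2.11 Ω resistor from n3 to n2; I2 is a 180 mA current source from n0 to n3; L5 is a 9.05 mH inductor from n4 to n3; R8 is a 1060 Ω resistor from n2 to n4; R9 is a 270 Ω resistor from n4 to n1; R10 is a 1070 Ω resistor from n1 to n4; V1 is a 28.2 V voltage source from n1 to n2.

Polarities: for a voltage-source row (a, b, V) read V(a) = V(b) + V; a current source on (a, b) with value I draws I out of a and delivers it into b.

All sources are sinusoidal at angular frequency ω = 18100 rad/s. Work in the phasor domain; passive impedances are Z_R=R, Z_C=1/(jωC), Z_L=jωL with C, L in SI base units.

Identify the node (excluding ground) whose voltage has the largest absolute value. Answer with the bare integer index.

1

MNA unknowns: 4 node voltages V₁..V_4 plus 1 source current (V1)
C1: Y=0.000+0.6480j on G[1,3]
L1: Y=0.000-0.002381j on G[3,1]
I1: z[2]−=0.0137, z[3]+=0.0137
R1: Y=0.03021+0.000j on G[0,4]
R2: Y=0.5155+0.000j on G[1,2]
R3: Y=0.07634+0.000j on G[1,0]
L2: Y=0.000-0.002833j on G[1,3]
R4: Y=0.003497+0.000j on G[2,3]
R5: Y=0.1466+0.000j on G[4,0]
C2: Y=0.000+0.7656j on G[0,2]
R6: Y=0.0001838+0.000j on G[4,3]
L3: Y=0.000-0.002489j on G[4,1]
L4: Y=0.000-0.008784j on G[4,1]
R7: Y=0.4739+0.000j on G[3,2]
I2: z[0]−=0.18, z[3]+=0.18
L5: Y=0.000-0.006105j on G[4,3]
R8: Y=0.0009434+0.000j on G[2,4]
R9: Y=0.003704+0.000j on G[4,1]
R10: Y=0.0009346+0.000j on G[1,4]
V1: row V1−V2=28.2, i_V1 at 1,2
solve → V1=28.39+2.982j, V2=0.1887+2.982j, V3=18.52+16.48j, V4=1.676-2.104j
aux → i_V1=-25.56-6.294j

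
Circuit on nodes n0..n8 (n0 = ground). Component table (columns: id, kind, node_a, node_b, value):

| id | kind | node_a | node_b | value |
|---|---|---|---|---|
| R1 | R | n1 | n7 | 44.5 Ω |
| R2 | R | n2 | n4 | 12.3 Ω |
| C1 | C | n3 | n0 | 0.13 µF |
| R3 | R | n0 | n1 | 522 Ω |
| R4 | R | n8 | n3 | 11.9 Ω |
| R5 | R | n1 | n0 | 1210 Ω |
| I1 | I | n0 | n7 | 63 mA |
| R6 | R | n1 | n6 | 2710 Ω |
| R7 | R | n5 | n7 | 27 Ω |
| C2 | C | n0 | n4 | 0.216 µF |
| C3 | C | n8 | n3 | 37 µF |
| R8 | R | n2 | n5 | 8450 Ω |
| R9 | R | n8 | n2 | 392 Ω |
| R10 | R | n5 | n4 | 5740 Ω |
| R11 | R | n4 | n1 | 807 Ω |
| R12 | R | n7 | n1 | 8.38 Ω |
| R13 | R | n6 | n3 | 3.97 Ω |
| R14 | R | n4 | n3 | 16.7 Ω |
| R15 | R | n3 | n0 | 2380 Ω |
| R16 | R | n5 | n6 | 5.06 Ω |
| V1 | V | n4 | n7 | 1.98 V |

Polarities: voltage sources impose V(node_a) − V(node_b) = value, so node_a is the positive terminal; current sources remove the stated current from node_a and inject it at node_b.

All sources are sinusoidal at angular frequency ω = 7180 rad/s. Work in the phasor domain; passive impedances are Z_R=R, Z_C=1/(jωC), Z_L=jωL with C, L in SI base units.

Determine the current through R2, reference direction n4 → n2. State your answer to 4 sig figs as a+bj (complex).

MNA unknowns: 8 node voltages V₁..V_8 plus 1 source current (V1)
R1: Y=0.02247+0.000j on G[1,7]
R2: Y=0.08130+0.000j on G[2,4]
C1: Y=0.000+0.0009334j on G[3,0]
R3: Y=0.001916+0.000j on G[0,1]
R4: Y=0.08403+0.000j on G[8,3]
R5: Y=0.0008264+0.000j on G[1,0]
I1: z[0]−=0.063, z[7]+=0.063
R6: Y=0.0003690+0.000j on G[1,6]
R7: Y=0.03704+0.000j on G[5,7]
C2: Y=0.000+0.001551j on G[0,4]
C3: Y=0.000+0.2657j on G[8,3]
R8: Y=0.0001183+0.000j on G[2,5]
R9: Y=0.002551+0.000j on G[8,2]
R10: Y=0.0001742+0.000j on G[5,4]
R11: Y=0.001239+0.000j on G[4,1]
R12: Y=0.1193+0.000j on G[7,1]
R13: Y=0.2519+0.000j on G[6,3]
R14: Y=0.05988+0.000j on G[4,3]
R15: Y=0.0004202+0.000j on G[3,0]
R16: Y=0.1976+0.000j on G[5,6]
V1: row V4−V7=1.98, i_V1 at 4,7
solve → V1=11.39-10.39j, V2=13.55-10.59j, V3=12.79-10.67j, V4=13.57-10.59j, V5=12.49-10.65j, V6=12.66-10.66j, V7=11.59-10.59j, V8=12.79-10.68j
aux → i_V1=-0.06820-0.02591j

0.002049+0.0002237j A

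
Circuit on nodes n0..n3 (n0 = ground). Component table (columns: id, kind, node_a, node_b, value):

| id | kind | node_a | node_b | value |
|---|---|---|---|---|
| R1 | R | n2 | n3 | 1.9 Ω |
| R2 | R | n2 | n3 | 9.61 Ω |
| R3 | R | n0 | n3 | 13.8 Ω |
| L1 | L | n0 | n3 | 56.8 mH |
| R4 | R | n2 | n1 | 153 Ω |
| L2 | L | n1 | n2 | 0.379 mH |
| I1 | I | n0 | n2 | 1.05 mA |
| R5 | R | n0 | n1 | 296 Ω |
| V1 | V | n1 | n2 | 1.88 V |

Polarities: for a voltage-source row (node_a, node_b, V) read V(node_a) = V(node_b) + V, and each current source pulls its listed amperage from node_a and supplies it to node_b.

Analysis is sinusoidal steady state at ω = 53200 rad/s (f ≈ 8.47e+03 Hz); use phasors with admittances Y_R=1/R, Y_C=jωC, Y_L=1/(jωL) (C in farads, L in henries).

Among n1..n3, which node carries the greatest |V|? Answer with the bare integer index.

1

Apply KCL at each of the 3 non-ground nodes and solve the resulting linear system.
Node n1: branches {R4, L2, R5, V1} → V_1 = 1.802-0.0003019j
Node n2: branches {R1, R2, R4, L2, I1, V1} → V_2 = -0.07754-0.0003019j
Node n3: branches {R1, R2, R3, L1} → V_3 = -0.06954-0.0003035j
Source currents: i(V1)=-0.01838+0.09324j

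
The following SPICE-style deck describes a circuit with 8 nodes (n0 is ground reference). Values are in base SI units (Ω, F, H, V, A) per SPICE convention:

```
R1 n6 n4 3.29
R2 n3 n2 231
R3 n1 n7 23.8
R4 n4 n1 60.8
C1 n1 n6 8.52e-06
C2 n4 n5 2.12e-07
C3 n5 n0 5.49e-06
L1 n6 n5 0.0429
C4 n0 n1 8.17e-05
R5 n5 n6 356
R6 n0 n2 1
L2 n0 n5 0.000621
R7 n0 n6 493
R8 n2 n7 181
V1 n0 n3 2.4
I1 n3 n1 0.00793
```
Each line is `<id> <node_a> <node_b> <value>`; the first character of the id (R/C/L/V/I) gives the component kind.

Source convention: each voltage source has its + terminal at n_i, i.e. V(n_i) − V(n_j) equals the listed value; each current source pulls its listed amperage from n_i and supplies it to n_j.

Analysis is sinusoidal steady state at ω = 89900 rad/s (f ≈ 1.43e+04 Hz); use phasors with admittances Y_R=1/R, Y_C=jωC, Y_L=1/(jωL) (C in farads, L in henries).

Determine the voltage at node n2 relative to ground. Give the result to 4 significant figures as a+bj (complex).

Element admittances at ω=89900 rad/s:
  Y(R1) = 0.3040+0.000j S between n6,n4
  Y(R2) = 0.004329+0.000j S between n3,n2
  Y(R3) = 0.04202+0.000j S between n1,n7
  Y(R4) = 0.01645+0.000j S between n4,n1
  Y(C1) = 0.000+0.7659j S between n1,n6
  Y(C2) = 0.000+0.01906j S between n4,n5
  Y(C3) = 0.000+0.4936j S between n5,n0
  Y(L1) = 0.000-0.0002593j S between n6,n5
  Y(C4) = 0.000+7.345j S between n0,n1
  Y(R5) = 0.002809+0.000j S between n5,n6
  Y(R6) = 1.000+0.000j S between n0,n2
  Y(L2) = 0.000-0.01791j S between n0,n5
  Y(R7) = 0.002028+0.000j S between n0,n6
  Y(R8) = 0.005525+0.000j S between n2,n7
  V1: constraint V(n0)−V(n3) = 2.4
  I1: injects 0.00793 A into n1 (from n3)
Assemble and solve the 8×8 MNA system:
  V(n1)=1.497e-06-0.001070j  V(n2)=-0.01029-5.178e-06j  V(n3)=-2.400+0.000j  V(n4)=-5.164e-05-0.001045j  V(n5)=-7.715e-06-3.983e-05j  V(n6)=8.522e-06-0.001047j  V(n7)=-0.001195-0.0009465j
  i(V1)=-0.002415+2.242e-08j

-0.01029-5.178e-06j V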